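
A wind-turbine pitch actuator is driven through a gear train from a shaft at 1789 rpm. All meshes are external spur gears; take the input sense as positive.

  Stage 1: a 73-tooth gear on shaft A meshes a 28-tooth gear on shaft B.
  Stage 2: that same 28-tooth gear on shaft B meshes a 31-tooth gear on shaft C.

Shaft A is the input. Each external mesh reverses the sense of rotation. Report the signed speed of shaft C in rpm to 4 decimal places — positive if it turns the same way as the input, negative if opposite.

+4212.8065 rpm (same as input, |ω| = 4212.8065 rpm)

Stage 1 [73T→28T]: ω = 1789.0000×73/28 = 4664.1786 rpm, dir flips to −; running = −4664.1786
Stage 2 [28T→31T]: ω = 4664.1786×28/31 = 4212.8065 rpm, dir flips to +; running = +4212.8065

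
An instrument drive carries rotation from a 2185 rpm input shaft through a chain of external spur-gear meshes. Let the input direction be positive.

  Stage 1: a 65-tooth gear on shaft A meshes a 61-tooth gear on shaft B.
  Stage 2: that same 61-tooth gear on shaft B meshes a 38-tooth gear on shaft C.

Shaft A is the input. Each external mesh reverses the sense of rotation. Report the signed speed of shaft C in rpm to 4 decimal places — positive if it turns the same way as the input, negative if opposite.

Stage 1 [65T→61T]: ω = 2185.0000×65/61 = 2328.2787 rpm, dir flips to −; running = −2328.2787
Stage 2 [61T→38T]: ω = 2328.2787×61/38 = 3737.5000 rpm, dir flips to +; running = +3737.5000

+3737.5000 rpm (same as input, |ω| = 3737.5000 rpm)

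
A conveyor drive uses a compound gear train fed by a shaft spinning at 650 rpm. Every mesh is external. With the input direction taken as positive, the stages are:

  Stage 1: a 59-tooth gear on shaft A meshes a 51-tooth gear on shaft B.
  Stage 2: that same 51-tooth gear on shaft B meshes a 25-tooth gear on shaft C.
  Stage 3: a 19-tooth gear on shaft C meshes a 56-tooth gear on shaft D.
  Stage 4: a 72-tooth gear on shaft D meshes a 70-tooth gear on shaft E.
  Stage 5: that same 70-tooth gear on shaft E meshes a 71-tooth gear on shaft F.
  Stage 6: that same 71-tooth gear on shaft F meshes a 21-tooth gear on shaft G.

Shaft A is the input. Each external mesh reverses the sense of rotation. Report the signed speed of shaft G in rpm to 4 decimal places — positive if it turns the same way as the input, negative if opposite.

+1784.4490 rpm (same as input, |ω| = 1784.4490 rpm)

Stage 1 [59T→51T]: ω = 650.0000×59/51 = 751.9608 rpm, dir flips to −; running = −751.9608
Stage 2 [51T→25T]: ω = 751.9608×51/25 = 1534.0000 rpm, dir flips to +; running = +1534.0000
Stage 3 [19T→56T]: ω = 1534.0000×19/56 = 520.4643 rpm, dir flips to −; running = −520.4643
Stage 4 [72T→70T]: ω = 520.4643×72/70 = 535.3347 rpm, dir flips to +; running = +535.3347
Stage 5 [70T→71T]: ω = 535.3347×70/71 = 527.7948 rpm, dir flips to −; running = −527.7948
Stage 6 [71T→21T]: ω = 527.7948×71/21 = 1784.4490 rpm, dir flips to +; running = +1784.4490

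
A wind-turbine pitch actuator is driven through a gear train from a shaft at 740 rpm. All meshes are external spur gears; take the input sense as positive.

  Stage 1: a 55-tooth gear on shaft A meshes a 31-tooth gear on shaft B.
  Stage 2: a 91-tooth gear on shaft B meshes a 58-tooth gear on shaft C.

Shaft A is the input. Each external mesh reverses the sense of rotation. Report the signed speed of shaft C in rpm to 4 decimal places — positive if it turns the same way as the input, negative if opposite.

Stage 1 [55T→31T]: ω = 740.0000×55/31 = 1312.9032 rpm, dir flips to −; running = −1312.9032
Stage 2 [91T→58T]: ω = 1312.9032×91/58 = 2059.8999 rpm, dir flips to +; running = +2059.8999

+2059.8999 rpm (same as input, |ω| = 2059.8999 rpm)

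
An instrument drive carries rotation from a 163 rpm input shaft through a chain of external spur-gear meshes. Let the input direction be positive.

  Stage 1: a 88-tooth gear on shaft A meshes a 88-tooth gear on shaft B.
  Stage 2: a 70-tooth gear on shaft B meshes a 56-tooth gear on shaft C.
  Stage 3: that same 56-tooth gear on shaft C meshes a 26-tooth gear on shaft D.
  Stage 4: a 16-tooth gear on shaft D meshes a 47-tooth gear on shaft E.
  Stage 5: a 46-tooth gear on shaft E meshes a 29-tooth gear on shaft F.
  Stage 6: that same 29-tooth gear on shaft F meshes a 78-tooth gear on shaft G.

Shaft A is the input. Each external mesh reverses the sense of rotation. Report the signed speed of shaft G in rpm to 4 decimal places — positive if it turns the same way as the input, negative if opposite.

+88.1044 rpm (same as input, |ω| = 88.1044 rpm)

Stage 1 [88T→88T]: ω = 163.0000×88/88 = 163.0000 rpm, dir flips to −; running = −163.0000
Stage 2 [70T→56T]: ω = 163.0000×70/56 = 203.7500 rpm, dir flips to +; running = +203.7500
Stage 3 [56T→26T]: ω = 203.7500×56/26 = 438.8462 rpm, dir flips to −; running = −438.8462
Stage 4 [16T→47T]: ω = 438.8462×16/47 = 149.3944 rpm, dir flips to +; running = +149.3944
Stage 5 [46T→29T]: ω = 149.3944×46/29 = 236.9705 rpm, dir flips to −; running = −236.9705
Stage 6 [29T→78T]: ω = 236.9705×29/78 = 88.1044 rpm, dir flips to +; running = +88.1044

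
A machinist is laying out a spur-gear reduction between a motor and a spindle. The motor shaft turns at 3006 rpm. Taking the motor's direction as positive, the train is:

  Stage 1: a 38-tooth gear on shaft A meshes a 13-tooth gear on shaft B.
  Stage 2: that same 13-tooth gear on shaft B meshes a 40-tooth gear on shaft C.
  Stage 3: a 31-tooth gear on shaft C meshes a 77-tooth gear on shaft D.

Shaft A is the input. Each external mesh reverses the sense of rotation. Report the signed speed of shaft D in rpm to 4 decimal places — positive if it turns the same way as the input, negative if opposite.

-1149.6974 rpm (opposite to input, |ω| = 1149.6974 rpm)

Stage 1 [38T→13T]: ω = 3006.0000×38/13 = 8786.7692 rpm, dir flips to −; running = −8786.7692
Stage 2 [13T→40T]: ω = 8786.7692×13/40 = 2855.7000 rpm, dir flips to +; running = +2855.7000
Stage 3 [31T→77T]: ω = 2855.7000×31/77 = 1149.6974 rpm, dir flips to −; running = −1149.6974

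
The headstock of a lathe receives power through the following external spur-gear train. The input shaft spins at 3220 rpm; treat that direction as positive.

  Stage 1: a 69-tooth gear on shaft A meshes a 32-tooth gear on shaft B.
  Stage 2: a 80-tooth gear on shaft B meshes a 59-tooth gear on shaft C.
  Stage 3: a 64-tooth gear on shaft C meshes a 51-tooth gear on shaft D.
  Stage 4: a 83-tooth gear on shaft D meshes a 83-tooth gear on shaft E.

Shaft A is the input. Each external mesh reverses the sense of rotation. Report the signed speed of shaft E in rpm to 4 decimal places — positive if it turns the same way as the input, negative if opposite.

+11814.1575 rpm (same as input, |ω| = 11814.1575 rpm)

Stage 1 [69T→32T]: ω = 3220.0000×69/32 = 6943.1250 rpm, dir flips to −; running = −6943.1250
Stage 2 [80T→59T]: ω = 6943.1250×80/59 = 9414.4068 rpm, dir flips to +; running = +9414.4068
Stage 3 [64T→51T]: ω = 9414.4068×64/51 = 11814.1575 rpm, dir flips to −; running = −11814.1575
Stage 4 [83T→83T]: ω = 11814.1575×83/83 = 11814.1575 rpm, dir flips to +; running = +11814.1575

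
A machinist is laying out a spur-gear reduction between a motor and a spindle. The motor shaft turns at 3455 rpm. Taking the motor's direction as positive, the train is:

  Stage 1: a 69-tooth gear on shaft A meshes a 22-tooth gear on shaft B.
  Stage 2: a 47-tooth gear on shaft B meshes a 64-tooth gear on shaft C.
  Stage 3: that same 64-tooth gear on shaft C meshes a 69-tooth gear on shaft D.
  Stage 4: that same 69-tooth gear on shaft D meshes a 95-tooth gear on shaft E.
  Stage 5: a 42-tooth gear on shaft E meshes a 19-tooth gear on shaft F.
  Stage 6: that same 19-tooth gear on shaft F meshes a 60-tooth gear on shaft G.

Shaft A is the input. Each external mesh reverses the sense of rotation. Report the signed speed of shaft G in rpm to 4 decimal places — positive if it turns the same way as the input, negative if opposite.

+3752.7251 rpm (same as input, |ω| = 3752.7251 rpm)

Stage 1 [69T→22T]: ω = 3455.0000×69/22 = 10836.1364 rpm, dir flips to −; running = −10836.1364
Stage 2 [47T→64T]: ω = 10836.1364×47/64 = 7957.7876 rpm, dir flips to +; running = +7957.7876
Stage 3 [64T→69T]: ω = 7957.7876×64/69 = 7381.1364 rpm, dir flips to −; running = −7381.1364
Stage 4 [69T→95T]: ω = 7381.1364×69/95 = 5361.0359 rpm, dir flips to +; running = +5361.0359
Stage 5 [42T→19T]: ω = 5361.0359×42/19 = 11850.7109 rpm, dir flips to −; running = −11850.7109
Stage 6 [19T→60T]: ω = 11850.7109×19/60 = 3752.7251 rpm, dir flips to +; running = +3752.7251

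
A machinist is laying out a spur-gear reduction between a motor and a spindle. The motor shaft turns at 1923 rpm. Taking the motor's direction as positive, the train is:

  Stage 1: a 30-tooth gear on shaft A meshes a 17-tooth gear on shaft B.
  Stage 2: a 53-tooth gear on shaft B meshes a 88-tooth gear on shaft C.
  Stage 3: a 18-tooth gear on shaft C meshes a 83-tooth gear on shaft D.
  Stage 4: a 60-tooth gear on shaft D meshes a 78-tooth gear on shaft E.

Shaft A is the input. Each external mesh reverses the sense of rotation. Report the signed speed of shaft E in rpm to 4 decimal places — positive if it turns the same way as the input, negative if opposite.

Stage 1 [30T→17T]: ω = 1923.0000×30/17 = 3393.5294 rpm, dir flips to −; running = −3393.5294
Stage 2 [53T→88T]: ω = 3393.5294×53/88 = 2043.8302 rpm, dir flips to +; running = +2043.8302
Stage 3 [18T→83T]: ω = 2043.8302×18/83 = 443.2403 rpm, dir flips to −; running = −443.2403
Stage 4 [60T→78T]: ω = 443.2403×60/78 = 340.9541 rpm, dir flips to +; running = +340.9541

+340.9541 rpm (same as input, |ω| = 340.9541 rpm)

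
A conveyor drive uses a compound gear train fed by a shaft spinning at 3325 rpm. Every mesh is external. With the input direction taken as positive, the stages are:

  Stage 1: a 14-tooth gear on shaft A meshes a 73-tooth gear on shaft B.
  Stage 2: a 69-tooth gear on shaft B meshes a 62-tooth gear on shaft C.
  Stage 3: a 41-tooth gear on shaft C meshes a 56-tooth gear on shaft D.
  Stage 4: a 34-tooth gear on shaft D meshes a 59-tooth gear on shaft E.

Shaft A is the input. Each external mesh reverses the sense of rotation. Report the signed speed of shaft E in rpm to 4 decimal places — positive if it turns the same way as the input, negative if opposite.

Stage 1 [14T→73T]: ω = 3325.0000×14/73 = 637.6712 rpm, dir flips to −; running = −637.6712
Stage 2 [69T→62T]: ω = 637.6712×69/62 = 709.6664 rpm, dir flips to +; running = +709.6664
Stage 3 [41T→56T]: ω = 709.6664×41/56 = 519.5772 rpm, dir flips to −; running = −519.5772
Stage 4 [34T→59T]: ω = 519.5772×34/59 = 299.4173 rpm, dir flips to +; running = +299.4173

+299.4173 rpm (same as input, |ω| = 299.4173 rpm)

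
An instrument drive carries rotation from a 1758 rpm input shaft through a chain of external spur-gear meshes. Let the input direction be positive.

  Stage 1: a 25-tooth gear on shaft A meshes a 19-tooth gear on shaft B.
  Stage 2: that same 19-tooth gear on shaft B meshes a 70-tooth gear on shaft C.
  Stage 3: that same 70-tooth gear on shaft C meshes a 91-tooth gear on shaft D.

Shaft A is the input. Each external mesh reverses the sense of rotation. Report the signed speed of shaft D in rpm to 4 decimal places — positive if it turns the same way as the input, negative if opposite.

Stage 1 [25T→19T]: ω = 1758.0000×25/19 = 2313.1579 rpm, dir flips to −; running = −2313.1579
Stage 2 [19T→70T]: ω = 2313.1579×19/70 = 627.8571 rpm, dir flips to +; running = +627.8571
Stage 3 [70T→91T]: ω = 627.8571×70/91 = 482.9670 rpm, dir flips to −; running = −482.9670

-482.9670 rpm (opposite to input, |ω| = 482.9670 rpm)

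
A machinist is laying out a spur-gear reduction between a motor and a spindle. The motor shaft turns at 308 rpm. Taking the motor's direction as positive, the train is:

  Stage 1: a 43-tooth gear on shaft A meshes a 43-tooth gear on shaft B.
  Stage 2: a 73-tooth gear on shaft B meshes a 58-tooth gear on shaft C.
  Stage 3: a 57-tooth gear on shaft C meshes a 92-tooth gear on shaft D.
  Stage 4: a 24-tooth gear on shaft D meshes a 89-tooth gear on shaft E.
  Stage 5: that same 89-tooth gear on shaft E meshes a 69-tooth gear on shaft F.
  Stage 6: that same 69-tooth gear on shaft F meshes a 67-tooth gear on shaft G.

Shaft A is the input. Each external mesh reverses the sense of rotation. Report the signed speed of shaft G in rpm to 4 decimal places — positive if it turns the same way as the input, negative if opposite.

+86.0338 rpm (same as input, |ω| = 86.0338 rpm)

Stage 1 [43T→43T]: ω = 308.0000×43/43 = 308.0000 rpm, dir flips to −; running = −308.0000
Stage 2 [73T→58T]: ω = 308.0000×73/58 = 387.6552 rpm, dir flips to +; running = +387.6552
Stage 3 [57T→92T]: ω = 387.6552×57/92 = 240.1777 rpm, dir flips to −; running = −240.1777
Stage 4 [24T→89T]: ω = 240.1777×24/89 = 64.7670 rpm, dir flips to +; running = +64.7670
Stage 5 [89T→69T]: ω = 64.7670×89/69 = 83.5401 rpm, dir flips to −; running = −83.5401
Stage 6 [69T→67T]: ω = 83.5401×69/67 = 86.0338 rpm, dir flips to +; running = +86.0338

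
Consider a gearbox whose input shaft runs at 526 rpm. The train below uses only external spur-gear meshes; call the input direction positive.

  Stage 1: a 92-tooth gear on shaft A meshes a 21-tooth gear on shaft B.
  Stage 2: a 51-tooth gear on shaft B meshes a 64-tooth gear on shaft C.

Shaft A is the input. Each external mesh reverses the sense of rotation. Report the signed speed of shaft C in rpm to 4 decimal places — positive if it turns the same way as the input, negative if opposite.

Stage 1 [92T→21T]: ω = 526.0000×92/21 = 2304.3810 rpm, dir flips to −; running = −2304.3810
Stage 2 [51T→64T]: ω = 2304.3810×51/64 = 1836.3036 rpm, dir flips to +; running = +1836.3036

+1836.3036 rpm (same as input, |ω| = 1836.3036 rpm)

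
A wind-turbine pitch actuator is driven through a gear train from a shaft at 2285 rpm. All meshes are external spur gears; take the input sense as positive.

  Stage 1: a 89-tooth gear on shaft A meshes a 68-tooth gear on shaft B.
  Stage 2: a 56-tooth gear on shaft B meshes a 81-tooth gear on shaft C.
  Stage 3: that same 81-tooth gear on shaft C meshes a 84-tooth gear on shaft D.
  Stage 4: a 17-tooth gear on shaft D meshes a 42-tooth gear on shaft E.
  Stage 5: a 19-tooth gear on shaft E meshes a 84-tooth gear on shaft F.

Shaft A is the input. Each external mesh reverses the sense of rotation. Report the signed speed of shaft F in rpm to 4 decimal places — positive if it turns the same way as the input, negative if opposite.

Stage 1 [89T→68T]: ω = 2285.0000×89/68 = 2990.6618 rpm, dir flips to −; running = −2990.6618
Stage 2 [56T→81T]: ω = 2990.6618×56/81 = 2067.6180 rpm, dir flips to +; running = +2067.6180
Stage 3 [81T→84T]: ω = 2067.6180×81/84 = 1993.7745 rpm, dir flips to −; running = −1993.7745
Stage 4 [17T→42T]: ω = 1993.7745×17/42 = 807.0040 rpm, dir flips to +; running = +807.0040
Stage 5 [19T→84T]: ω = 807.0040×19/84 = 182.5366 rpm, dir flips to −; running = −182.5366

-182.5366 rpm (opposite to input, |ω| = 182.5366 rpm)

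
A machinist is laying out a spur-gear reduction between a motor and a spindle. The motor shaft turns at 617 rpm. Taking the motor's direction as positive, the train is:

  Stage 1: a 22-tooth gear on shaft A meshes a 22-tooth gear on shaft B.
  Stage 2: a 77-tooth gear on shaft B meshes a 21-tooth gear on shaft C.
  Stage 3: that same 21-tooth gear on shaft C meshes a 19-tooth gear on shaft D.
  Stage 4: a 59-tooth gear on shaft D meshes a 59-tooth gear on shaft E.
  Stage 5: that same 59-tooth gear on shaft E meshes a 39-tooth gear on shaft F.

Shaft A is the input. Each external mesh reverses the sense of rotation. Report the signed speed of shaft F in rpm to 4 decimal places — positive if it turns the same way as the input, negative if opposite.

Stage 1 [22T→22T]: ω = 617.0000×22/22 = 617.0000 rpm, dir flips to −; running = −617.0000
Stage 2 [77T→21T]: ω = 617.0000×77/21 = 2262.3333 rpm, dir flips to +; running = +2262.3333
Stage 3 [21T→19T]: ω = 2262.3333×21/19 = 2500.4737 rpm, dir flips to −; running = −2500.4737
Stage 4 [59T→59T]: ω = 2500.4737×59/59 = 2500.4737 rpm, dir flips to +; running = +2500.4737
Stage 5 [59T→39T]: ω = 2500.4737×59/39 = 3782.7679 rpm, dir flips to −; running = −3782.7679

-3782.7679 rpm (opposite to input, |ω| = 3782.7679 rpm)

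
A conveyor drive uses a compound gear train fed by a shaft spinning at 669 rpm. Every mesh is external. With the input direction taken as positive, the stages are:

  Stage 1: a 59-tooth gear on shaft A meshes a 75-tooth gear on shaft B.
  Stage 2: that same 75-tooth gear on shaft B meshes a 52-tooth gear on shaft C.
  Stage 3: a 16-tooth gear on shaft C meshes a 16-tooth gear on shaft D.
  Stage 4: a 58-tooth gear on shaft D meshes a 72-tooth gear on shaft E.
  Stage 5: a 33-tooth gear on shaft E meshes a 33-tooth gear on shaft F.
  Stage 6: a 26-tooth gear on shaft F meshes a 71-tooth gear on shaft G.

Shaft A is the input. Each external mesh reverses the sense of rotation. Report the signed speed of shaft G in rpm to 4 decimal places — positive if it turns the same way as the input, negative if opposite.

+223.9161 rpm (same as input, |ω| = 223.9161 rpm)

Stage 1 [59T→75T]: ω = 669.0000×59/75 = 526.2800 rpm, dir flips to −; running = −526.2800
Stage 2 [75T→52T]: ω = 526.2800×75/52 = 759.0577 rpm, dir flips to +; running = +759.0577
Stage 3 [16T→16T]: ω = 759.0577×16/16 = 759.0577 rpm, dir flips to −; running = −759.0577
Stage 4 [58T→72T]: ω = 759.0577×58/72 = 611.4631 rpm, dir flips to +; running = +611.4631
Stage 5 [33T→33T]: ω = 611.4631×33/33 = 611.4631 rpm, dir flips to −; running = −611.4631
Stage 6 [26T→71T]: ω = 611.4631×26/71 = 223.9161 rpm, dir flips to +; running = +223.9161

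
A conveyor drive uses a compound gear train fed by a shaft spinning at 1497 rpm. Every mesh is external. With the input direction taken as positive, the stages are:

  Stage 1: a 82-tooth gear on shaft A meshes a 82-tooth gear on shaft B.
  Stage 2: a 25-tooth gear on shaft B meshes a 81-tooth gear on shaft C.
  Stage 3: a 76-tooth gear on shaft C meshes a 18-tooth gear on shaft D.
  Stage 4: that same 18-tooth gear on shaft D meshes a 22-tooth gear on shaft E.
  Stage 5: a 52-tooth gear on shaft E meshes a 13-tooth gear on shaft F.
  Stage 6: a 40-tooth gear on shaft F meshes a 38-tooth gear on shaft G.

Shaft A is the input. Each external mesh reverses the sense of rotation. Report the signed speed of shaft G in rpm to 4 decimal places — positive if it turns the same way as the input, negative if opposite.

+6720.5387 rpm (same as input, |ω| = 6720.5387 rpm)

Stage 1 [82T→82T]: ω = 1497.0000×82/82 = 1497.0000 rpm, dir flips to −; running = −1497.0000
Stage 2 [25T→81T]: ω = 1497.0000×25/81 = 462.0370 rpm, dir flips to +; running = +462.0370
Stage 3 [76T→18T]: ω = 462.0370×76/18 = 1950.8230 rpm, dir flips to −; running = −1950.8230
Stage 4 [18T→22T]: ω = 1950.8230×18/22 = 1596.1279 rpm, dir flips to +; running = +1596.1279
Stage 5 [52T→13T]: ω = 1596.1279×52/13 = 6384.5118 rpm, dir flips to −; running = −6384.5118
Stage 6 [40T→38T]: ω = 6384.5118×40/38 = 6720.5387 rpm, dir flips to +; running = +6720.5387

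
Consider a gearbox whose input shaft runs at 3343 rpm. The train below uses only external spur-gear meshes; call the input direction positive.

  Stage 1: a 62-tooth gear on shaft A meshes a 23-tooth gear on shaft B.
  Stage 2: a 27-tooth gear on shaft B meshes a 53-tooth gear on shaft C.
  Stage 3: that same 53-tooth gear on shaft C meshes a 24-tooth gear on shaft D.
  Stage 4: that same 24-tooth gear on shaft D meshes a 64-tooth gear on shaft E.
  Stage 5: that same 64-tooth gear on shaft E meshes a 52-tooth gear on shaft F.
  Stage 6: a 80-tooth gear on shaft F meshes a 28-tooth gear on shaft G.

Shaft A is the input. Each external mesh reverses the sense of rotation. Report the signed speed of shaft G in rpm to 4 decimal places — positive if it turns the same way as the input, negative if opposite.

Stage 1 [62T→23T]: ω = 3343.0000×62/23 = 9011.5652 rpm, dir flips to −; running = −9011.5652
Stage 2 [27T→53T]: ω = 9011.5652×27/53 = 4590.7974 rpm, dir flips to +; running = +4590.7974
Stage 3 [53T→24T]: ω = 4590.7974×53/24 = 10138.0109 rpm, dir flips to −; running = −10138.0109
Stage 4 [24T→64T]: ω = 10138.0109×24/64 = 3801.7541 rpm, dir flips to +; running = +3801.7541
Stage 5 [64T→52T]: ω = 3801.7541×64/52 = 4679.0819 rpm, dir flips to −; running = −4679.0819
Stage 6 [80T→28T]: ω = 4679.0819×80/28 = 13368.8055 rpm, dir flips to +; running = +13368.8055

+13368.8055 rpm (same as input, |ω| = 13368.8055 rpm)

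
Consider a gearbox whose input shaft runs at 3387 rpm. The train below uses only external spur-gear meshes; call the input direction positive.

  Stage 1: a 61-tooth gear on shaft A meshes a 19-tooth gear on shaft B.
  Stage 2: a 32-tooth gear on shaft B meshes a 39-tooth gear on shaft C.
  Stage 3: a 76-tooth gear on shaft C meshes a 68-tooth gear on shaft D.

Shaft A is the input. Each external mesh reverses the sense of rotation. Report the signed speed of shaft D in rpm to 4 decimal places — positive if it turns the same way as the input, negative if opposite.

Stage 1 [61T→19T]: ω = 3387.0000×61/19 = 10874.0526 rpm, dir flips to −; running = −10874.0526
Stage 2 [32T→39T]: ω = 10874.0526×32/39 = 8922.2996 rpm, dir flips to +; running = +8922.2996
Stage 3 [76T→68T]: ω = 8922.2996×76/68 = 9971.9819 rpm, dir flips to −; running = −9971.9819

-9971.9819 rpm (opposite to input, |ω| = 9971.9819 rpm)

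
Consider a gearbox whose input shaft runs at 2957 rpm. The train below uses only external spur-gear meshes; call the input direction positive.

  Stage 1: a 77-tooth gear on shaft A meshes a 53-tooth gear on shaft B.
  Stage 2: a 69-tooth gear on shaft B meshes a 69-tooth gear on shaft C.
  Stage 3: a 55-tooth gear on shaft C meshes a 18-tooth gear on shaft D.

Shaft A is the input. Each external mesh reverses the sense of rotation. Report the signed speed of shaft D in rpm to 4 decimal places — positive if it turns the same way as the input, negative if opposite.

-13126.7243 rpm (opposite to input, |ω| = 13126.7243 rpm)

Stage 1 [77T→53T]: ω = 2957.0000×77/53 = 4296.0189 rpm, dir flips to −; running = −4296.0189
Stage 2 [69T→69T]: ω = 4296.0189×69/69 = 4296.0189 rpm, dir flips to +; running = +4296.0189
Stage 3 [55T→18T]: ω = 4296.0189×55/18 = 13126.7243 rpm, dir flips to −; running = −13126.7243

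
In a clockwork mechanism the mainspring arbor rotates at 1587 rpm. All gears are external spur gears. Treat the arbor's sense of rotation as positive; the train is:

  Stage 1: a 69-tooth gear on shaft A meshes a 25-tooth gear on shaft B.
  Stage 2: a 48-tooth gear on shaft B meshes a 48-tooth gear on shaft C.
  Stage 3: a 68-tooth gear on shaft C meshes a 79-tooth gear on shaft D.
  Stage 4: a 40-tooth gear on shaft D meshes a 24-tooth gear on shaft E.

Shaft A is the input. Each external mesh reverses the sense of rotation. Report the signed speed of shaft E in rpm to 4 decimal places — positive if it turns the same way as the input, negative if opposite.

Stage 1 [69T→25T]: ω = 1587.0000×69/25 = 4380.1200 rpm, dir flips to −; running = −4380.1200
Stage 2 [48T→48T]: ω = 4380.1200×48/48 = 4380.1200 rpm, dir flips to +; running = +4380.1200
Stage 3 [68T→79T]: ω = 4380.1200×68/79 = 3770.2299 rpm, dir flips to −; running = −3770.2299
Stage 4 [40T→24T]: ω = 3770.2299×40/24 = 6283.7165 rpm, dir flips to +; running = +6283.7165

+6283.7165 rpm (same as input, |ω| = 6283.7165 rpm)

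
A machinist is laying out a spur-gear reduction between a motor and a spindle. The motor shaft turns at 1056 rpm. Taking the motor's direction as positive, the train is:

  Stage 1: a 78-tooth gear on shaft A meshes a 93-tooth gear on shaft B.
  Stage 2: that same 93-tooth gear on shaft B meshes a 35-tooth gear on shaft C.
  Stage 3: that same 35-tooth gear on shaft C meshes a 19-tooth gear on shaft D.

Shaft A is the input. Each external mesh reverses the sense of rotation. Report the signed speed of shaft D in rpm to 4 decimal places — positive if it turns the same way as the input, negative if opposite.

-4335.1579 rpm (opposite to input, |ω| = 4335.1579 rpm)

Stage 1 [78T→93T]: ω = 1056.0000×78/93 = 885.6774 rpm, dir flips to −; running = −885.6774
Stage 2 [93T→35T]: ω = 885.6774×93/35 = 2353.3714 rpm, dir flips to +; running = +2353.3714
Stage 3 [35T→19T]: ω = 2353.3714×35/19 = 4335.1579 rpm, dir flips to −; running = −4335.1579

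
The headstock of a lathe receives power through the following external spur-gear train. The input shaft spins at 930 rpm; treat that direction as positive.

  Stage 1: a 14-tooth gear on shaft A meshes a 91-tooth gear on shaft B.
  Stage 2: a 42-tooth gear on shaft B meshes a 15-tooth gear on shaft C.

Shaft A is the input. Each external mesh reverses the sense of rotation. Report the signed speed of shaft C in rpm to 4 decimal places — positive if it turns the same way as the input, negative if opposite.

+400.6154 rpm (same as input, |ω| = 400.6154 rpm)

Stage 1 [14T→91T]: ω = 930.0000×14/91 = 143.0769 rpm, dir flips to −; running = −143.0769
Stage 2 [42T→15T]: ω = 143.0769×42/15 = 400.6154 rpm, dir flips to +; running = +400.6154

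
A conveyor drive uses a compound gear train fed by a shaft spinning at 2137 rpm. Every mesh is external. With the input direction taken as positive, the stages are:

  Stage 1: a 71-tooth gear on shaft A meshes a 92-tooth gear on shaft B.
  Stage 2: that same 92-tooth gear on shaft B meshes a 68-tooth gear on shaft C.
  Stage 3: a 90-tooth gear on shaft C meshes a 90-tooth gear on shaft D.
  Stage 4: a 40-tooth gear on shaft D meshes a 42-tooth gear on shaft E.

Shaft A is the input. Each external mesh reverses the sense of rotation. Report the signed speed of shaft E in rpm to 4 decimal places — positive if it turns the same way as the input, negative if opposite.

+2125.0280 rpm (same as input, |ω| = 2125.0280 rpm)

Stage 1 [71T→92T]: ω = 2137.0000×71/92 = 1649.2065 rpm, dir flips to −; running = −1649.2065
Stage 2 [92T→68T]: ω = 1649.2065×92/68 = 2231.2794 rpm, dir flips to +; running = +2231.2794
Stage 3 [90T→90T]: ω = 2231.2794×90/90 = 2231.2794 rpm, dir flips to −; running = −2231.2794
Stage 4 [40T→42T]: ω = 2231.2794×40/42 = 2125.0280 rpm, dir flips to +; running = +2125.0280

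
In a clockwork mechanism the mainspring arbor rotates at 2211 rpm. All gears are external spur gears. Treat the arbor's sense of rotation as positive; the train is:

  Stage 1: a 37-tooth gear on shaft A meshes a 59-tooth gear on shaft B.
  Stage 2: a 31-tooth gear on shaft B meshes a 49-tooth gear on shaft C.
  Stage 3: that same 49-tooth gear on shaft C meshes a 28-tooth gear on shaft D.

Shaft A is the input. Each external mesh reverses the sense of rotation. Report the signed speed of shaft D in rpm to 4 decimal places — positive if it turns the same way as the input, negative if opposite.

-1535.1192 rpm (opposite to input, |ω| = 1535.1192 rpm)

Stage 1 [37T→59T]: ω = 2211.0000×37/59 = 1386.5593 rpm, dir flips to −; running = −1386.5593
Stage 2 [31T→49T]: ω = 1386.5593×31/49 = 877.2110 rpm, dir flips to +; running = +877.2110
Stage 3 [49T→28T]: ω = 877.2110×49/28 = 1535.1192 rpm, dir flips to −; running = −1535.1192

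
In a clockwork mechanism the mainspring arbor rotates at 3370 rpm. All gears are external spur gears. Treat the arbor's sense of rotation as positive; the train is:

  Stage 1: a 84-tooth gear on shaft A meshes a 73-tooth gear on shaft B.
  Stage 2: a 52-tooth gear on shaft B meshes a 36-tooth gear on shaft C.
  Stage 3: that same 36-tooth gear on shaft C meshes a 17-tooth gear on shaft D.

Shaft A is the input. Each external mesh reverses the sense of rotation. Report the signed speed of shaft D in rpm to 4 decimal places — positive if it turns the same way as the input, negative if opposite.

Stage 1 [84T→73T]: ω = 3370.0000×84/73 = 3877.8082 rpm, dir flips to −; running = −3877.8082
Stage 2 [52T→36T]: ω = 3877.8082×52/36 = 5601.2785 rpm, dir flips to +; running = +5601.2785
Stage 3 [36T→17T]: ω = 5601.2785×36/17 = 11861.5310 rpm, dir flips to −; running = −11861.5310

-11861.5310 rpm (opposite to input, |ω| = 11861.5310 rpm)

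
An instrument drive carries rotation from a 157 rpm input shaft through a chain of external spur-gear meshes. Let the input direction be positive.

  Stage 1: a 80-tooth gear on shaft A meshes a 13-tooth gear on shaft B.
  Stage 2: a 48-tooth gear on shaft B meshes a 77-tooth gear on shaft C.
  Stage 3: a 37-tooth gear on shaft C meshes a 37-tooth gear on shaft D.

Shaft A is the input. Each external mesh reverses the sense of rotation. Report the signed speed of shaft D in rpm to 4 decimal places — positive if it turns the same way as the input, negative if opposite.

Stage 1 [80T→13T]: ω = 157.0000×80/13 = 966.1538 rpm, dir flips to −; running = −966.1538
Stage 2 [48T→77T]: ω = 966.1538×48/77 = 602.2777 rpm, dir flips to +; running = +602.2777
Stage 3 [37T→37T]: ω = 602.2777×37/37 = 602.2777 rpm, dir flips to −; running = −602.2777

-602.2777 rpm (opposite to input, |ω| = 602.2777 rpm)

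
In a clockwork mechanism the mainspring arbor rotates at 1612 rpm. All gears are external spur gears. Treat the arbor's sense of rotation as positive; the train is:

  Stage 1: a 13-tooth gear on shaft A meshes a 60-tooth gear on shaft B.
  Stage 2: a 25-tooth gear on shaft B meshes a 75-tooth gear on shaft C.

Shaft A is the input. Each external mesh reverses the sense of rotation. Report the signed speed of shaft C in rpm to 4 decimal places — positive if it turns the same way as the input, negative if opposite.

Stage 1 [13T→60T]: ω = 1612.0000×13/60 = 349.2667 rpm, dir flips to −; running = −349.2667
Stage 2 [25T→75T]: ω = 349.2667×25/75 = 116.4222 rpm, dir flips to +; running = +116.4222

+116.4222 rpm (same as input, |ω| = 116.4222 rpm)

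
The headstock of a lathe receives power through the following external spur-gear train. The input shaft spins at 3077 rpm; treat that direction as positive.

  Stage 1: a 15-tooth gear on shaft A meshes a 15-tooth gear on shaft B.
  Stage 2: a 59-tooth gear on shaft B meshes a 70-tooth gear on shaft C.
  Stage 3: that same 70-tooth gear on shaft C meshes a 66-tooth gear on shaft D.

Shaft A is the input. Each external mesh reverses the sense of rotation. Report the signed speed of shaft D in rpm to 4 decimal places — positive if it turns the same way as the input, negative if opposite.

Stage 1 [15T→15T]: ω = 3077.0000×15/15 = 3077.0000 rpm, dir flips to −; running = −3077.0000
Stage 2 [59T→70T]: ω = 3077.0000×59/70 = 2593.4714 rpm, dir flips to +; running = +2593.4714
Stage 3 [70T→66T]: ω = 2593.4714×70/66 = 2750.6515 rpm, dir flips to −; running = −2750.6515

-2750.6515 rpm (opposite to input, |ω| = 2750.6515 rpm)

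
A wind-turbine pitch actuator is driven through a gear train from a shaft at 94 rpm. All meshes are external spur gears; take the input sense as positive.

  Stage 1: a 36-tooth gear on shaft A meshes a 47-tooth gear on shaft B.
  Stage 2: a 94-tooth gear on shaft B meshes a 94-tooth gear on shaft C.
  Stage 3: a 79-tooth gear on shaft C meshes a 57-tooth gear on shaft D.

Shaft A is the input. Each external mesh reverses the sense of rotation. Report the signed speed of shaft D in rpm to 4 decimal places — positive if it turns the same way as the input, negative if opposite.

Stage 1 [36T→47T]: ω = 94.0000×36/47 = 72.0000 rpm, dir flips to −; running = −72.0000
Stage 2 [94T→94T]: ω = 72.0000×94/94 = 72.0000 rpm, dir flips to +; running = +72.0000
Stage 3 [79T→57T]: ω = 72.0000×79/57 = 99.7895 rpm, dir flips to −; running = −99.7895

-99.7895 rpm (opposite to input, |ω| = 99.7895 rpm)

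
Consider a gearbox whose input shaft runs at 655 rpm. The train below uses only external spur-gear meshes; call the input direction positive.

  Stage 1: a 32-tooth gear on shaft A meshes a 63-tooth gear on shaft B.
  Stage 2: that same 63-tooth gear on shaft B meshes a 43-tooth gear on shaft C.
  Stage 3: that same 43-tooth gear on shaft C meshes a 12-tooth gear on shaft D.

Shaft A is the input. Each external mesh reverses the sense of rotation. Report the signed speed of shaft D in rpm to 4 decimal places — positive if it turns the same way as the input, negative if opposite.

Stage 1 [32T→63T]: ω = 655.0000×32/63 = 332.6984 rpm, dir flips to −; running = −332.6984
Stage 2 [63T→43T]: ω = 332.6984×63/43 = 487.4419 rpm, dir flips to +; running = +487.4419
Stage 3 [43T→12T]: ω = 487.4419×43/12 = 1746.6667 rpm, dir flips to −; running = −1746.6667

-1746.6667 rpm (opposite to input, |ω| = 1746.6667 rpm)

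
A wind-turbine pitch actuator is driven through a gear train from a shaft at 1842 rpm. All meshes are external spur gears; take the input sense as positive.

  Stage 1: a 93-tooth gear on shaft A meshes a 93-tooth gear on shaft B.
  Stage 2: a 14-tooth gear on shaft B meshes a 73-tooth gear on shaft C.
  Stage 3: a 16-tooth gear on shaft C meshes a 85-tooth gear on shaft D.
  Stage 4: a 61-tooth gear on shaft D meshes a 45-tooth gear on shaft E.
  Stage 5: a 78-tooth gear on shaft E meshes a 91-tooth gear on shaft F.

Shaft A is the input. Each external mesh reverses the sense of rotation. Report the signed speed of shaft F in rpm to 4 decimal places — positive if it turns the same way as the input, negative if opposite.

Stage 1 [93T→93T]: ω = 1842.0000×93/93 = 1842.0000 rpm, dir flips to −; running = −1842.0000
Stage 2 [14T→73T]: ω = 1842.0000×14/73 = 353.2603 rpm, dir flips to +; running = +353.2603
Stage 3 [16T→85T]: ω = 353.2603×16/85 = 66.4961 rpm, dir flips to −; running = −66.4961
Stage 4 [61T→45T]: ω = 66.4961×61/45 = 90.1391 rpm, dir flips to +; running = +90.1391
Stage 5 [78T→91T]: ω = 90.1391×78/91 = 77.2621 rpm, dir flips to −; running = −77.2621

-77.2621 rpm (opposite to input, |ω| = 77.2621 rpm)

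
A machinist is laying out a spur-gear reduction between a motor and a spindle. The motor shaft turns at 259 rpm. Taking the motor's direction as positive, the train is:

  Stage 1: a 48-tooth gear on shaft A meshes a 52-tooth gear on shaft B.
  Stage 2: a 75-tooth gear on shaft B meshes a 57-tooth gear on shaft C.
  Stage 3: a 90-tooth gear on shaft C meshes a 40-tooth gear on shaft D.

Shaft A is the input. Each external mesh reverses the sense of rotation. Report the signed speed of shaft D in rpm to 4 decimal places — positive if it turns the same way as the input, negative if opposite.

Stage 1 [48T→52T]: ω = 259.0000×48/52 = 239.0769 rpm, dir flips to −; running = −239.0769
Stage 2 [75T→57T]: ω = 239.0769×75/57 = 314.5749 rpm, dir flips to +; running = +314.5749
Stage 3 [90T→40T]: ω = 314.5749×90/40 = 707.7935 rpm, dir flips to −; running = −707.7935

-707.7935 rpm (opposite to input, |ω| = 707.7935 rpm)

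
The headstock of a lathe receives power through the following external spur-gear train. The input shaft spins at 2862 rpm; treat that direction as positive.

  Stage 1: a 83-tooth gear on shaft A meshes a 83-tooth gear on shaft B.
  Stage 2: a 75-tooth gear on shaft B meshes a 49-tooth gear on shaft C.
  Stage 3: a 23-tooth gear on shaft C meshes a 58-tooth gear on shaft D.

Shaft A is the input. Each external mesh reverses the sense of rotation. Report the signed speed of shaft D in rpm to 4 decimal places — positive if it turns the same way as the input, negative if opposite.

Stage 1 [83T→83T]: ω = 2862.0000×83/83 = 2862.0000 rpm, dir flips to −; running = −2862.0000
Stage 2 [75T→49T]: ω = 2862.0000×75/49 = 4380.6122 rpm, dir flips to +; running = +4380.6122
Stage 3 [23T→58T]: ω = 4380.6122×23/58 = 1737.1393 rpm, dir flips to −; running = −1737.1393

-1737.1393 rpm (opposite to input, |ω| = 1737.1393 rpm)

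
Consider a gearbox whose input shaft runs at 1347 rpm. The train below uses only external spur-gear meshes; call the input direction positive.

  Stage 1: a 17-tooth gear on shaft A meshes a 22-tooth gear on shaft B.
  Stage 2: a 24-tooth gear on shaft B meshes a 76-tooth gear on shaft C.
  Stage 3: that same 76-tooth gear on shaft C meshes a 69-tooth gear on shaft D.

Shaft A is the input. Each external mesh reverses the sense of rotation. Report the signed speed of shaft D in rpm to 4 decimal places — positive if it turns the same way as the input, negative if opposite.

-362.0395 rpm (opposite to input, |ω| = 362.0395 rpm)

Stage 1 [17T→22T]: ω = 1347.0000×17/22 = 1040.8636 rpm, dir flips to −; running = −1040.8636
Stage 2 [24T→76T]: ω = 1040.8636×24/76 = 328.6938 rpm, dir flips to +; running = +328.6938
Stage 3 [76T→69T]: ω = 328.6938×76/69 = 362.0395 rpm, dir flips to −; running = −362.0395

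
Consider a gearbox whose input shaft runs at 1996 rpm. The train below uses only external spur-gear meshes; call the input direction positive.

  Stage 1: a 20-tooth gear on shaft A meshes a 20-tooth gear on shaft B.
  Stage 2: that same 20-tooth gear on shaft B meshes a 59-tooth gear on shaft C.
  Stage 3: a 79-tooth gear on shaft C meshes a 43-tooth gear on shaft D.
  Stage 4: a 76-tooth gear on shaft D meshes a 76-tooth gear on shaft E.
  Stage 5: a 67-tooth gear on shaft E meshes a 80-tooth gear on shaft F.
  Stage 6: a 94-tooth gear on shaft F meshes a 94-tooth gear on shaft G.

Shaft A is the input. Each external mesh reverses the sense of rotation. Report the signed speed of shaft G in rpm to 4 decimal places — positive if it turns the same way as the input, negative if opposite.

+1041.0749 rpm (same as input, |ω| = 1041.0749 rpm)

Stage 1 [20T→20T]: ω = 1996.0000×20/20 = 1996.0000 rpm, dir flips to −; running = −1996.0000
Stage 2 [20T→59T]: ω = 1996.0000×20/59 = 676.6102 rpm, dir flips to +; running = +676.6102
Stage 3 [79T→43T]: ω = 676.6102×79/43 = 1243.0745 rpm, dir flips to −; running = −1243.0745
Stage 4 [76T→76T]: ω = 1243.0745×76/76 = 1243.0745 rpm, dir flips to +; running = +1243.0745
Stage 5 [67T→80T]: ω = 1243.0745×67/80 = 1041.0749 rpm, dir flips to −; running = −1041.0749
Stage 6 [94T→94T]: ω = 1041.0749×94/94 = 1041.0749 rpm, dir flips to +; running = +1041.0749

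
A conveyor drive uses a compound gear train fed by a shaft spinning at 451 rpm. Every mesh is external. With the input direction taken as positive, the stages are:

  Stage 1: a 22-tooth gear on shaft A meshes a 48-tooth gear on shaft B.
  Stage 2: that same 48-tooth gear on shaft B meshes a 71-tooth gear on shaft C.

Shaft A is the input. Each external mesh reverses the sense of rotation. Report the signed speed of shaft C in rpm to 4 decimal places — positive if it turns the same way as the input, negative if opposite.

+139.7465 rpm (same as input, |ω| = 139.7465 rpm)

Stage 1 [22T→48T]: ω = 451.0000×22/48 = 206.7083 rpm, dir flips to −; running = −206.7083
Stage 2 [48T→71T]: ω = 206.7083×48/71 = 139.7465 rpm, dir flips to +; running = +139.7465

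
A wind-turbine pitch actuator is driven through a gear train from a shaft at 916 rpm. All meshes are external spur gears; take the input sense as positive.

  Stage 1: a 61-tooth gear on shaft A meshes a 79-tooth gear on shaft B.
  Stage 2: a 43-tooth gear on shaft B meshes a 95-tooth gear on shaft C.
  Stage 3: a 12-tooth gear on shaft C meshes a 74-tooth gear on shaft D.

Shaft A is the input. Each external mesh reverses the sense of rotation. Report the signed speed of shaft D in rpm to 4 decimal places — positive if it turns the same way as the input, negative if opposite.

-51.9150 rpm (opposite to input, |ω| = 51.9150 rpm)

Stage 1 [61T→79T]: ω = 916.0000×61/79 = 707.2911 rpm, dir flips to −; running = −707.2911
Stage 2 [43T→95T]: ω = 707.2911×43/95 = 320.1423 rpm, dir flips to +; running = +320.1423
Stage 3 [12T→74T]: ω = 320.1423×12/74 = 51.9150 rpm, dir flips to −; running = −51.9150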